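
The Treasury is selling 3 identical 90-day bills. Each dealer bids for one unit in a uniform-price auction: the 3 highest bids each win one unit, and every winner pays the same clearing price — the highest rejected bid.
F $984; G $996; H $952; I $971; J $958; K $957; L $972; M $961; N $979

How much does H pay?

H pays $0

Bids ranked high→low: 996 (G), 984 (F), 979 (N), 972 (L), 971 (I), …
Top 3: G, F, N.
Highest unsuccessful bid: $972 → clearing price.
H does not win → pays $0.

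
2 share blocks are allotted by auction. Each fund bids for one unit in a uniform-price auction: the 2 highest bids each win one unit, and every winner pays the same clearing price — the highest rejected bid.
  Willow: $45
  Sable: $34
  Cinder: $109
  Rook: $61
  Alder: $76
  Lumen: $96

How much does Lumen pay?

Sorting: 109 (Cinder), 96 (Lumen), 76 (Alder), 61 (Rook), …
Winners (2 units): Cinder, Lumen.
First losing bid is Alder's $76, which sets the uniform price.
Lumen wins → pays $76.

Lumen pays $76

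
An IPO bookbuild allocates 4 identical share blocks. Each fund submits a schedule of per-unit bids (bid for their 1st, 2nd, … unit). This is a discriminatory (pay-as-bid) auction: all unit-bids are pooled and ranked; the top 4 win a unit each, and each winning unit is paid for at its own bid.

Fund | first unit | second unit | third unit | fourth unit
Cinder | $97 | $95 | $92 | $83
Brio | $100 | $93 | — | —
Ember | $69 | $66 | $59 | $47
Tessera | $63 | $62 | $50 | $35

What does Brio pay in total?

Merging the schedules and taking the best 4: 100 (Brio-1), 97 (Cinder-1), 95 (Cinder-2), 93 (Brio-2)
Next rejected bid: $92 (not a price — pay-as-bid).
Brio's winning unit-bids: 100 + 93 = $193.

Brio pays $193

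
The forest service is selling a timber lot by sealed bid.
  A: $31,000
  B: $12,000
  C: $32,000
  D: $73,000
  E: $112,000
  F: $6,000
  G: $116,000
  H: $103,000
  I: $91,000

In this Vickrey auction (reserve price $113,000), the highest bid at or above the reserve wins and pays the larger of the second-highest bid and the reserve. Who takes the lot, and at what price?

Rule: the highest bid at or above the reserve wins and pays the larger of the second-highest bid and the reserve.
Sorting bids: 116,000 (G) > 112,000 (E) > 103,000 (H) > 91,000 (I) > 73,000 (D) > 32,000 (C) > …
G has the top bid at or above the reserve ($116,000).
Second-highest bid $112,000 is below the reserve $113,000, so the reserve binds → payment $113,000.

G pays $113,000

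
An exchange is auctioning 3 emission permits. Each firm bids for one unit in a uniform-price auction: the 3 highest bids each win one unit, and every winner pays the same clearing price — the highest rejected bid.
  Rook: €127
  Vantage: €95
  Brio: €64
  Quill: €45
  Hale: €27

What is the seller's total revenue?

Total revenue: €135

Sorting: 127 (Rook), 95 (Vantage), 64 (Brio), 45 (Quill), 27 (Hale)
The 3 highest are Rook, Vantage, Brio.
Highest unsuccessful bid: €45 → clearing price.
Total revenue = 3 × €45 = €135.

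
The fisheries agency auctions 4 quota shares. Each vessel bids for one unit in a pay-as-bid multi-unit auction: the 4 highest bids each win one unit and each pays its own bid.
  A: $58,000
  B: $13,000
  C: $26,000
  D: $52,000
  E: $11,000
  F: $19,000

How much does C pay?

C pays $26,000

Ordering the bids: 58,000 (A), 52,000 (D), 26,000 (C), 19,000 (F), 13,000 (B), 11,000 (E)
The 4 highest are A, D, C, F.
C wins → own bid $26,000.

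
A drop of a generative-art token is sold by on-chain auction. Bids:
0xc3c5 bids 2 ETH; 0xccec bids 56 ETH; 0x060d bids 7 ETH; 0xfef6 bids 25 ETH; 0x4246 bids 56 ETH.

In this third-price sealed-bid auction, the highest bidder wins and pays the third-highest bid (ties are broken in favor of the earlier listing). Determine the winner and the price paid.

Rule: the highest bidder wins and pays the third-highest bid.
Sorting bids: 56 (0xccec) > 56 (0x4246) > 25 (0xfef6) > 7 (0x060d) > 2 (0xc3c5)
0xccec and 0x4246 tie at 56 ETH; tie-break gives it to 0xccec.
0xccec is highest; pays the third-highest bid, 25 ETH.

0xccec pays 25 ETH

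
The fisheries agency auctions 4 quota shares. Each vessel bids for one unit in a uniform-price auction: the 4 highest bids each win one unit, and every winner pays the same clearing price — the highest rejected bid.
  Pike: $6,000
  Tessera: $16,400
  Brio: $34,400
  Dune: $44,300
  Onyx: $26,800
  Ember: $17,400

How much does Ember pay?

Bids ranked high→low: 44,300 (Dune), 34,400 (Brio), 26,800 (Onyx), 17,400 (Ember), 16,400 (Tessera), 6,000 (Pike)
Winners (4 units): Dune, Brio, Onyx, Ember.
First losing bid is Tessera's $16,400, which sets the uniform price.
Ember wins → pays $16,400.

Ember pays $16,400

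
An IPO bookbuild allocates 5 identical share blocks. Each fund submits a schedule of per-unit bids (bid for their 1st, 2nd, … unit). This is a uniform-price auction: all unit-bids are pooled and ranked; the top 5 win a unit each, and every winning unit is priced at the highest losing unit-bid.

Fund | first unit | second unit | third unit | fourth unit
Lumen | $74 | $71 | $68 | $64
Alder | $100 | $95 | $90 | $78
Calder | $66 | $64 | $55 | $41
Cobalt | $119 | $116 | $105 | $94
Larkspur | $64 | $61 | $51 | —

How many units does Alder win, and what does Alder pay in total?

All unit-bids, highest first — top 5: 119 (Cobalt-1), 116 (Cobalt-2), 105 (Cobalt-3), 100 (Alder-1), 95 (Alder-2)
The (k+1)-th unit-bid is $94.
Alder wins 2 unit(s) at $94 each.

Alder: 2 units, pays $188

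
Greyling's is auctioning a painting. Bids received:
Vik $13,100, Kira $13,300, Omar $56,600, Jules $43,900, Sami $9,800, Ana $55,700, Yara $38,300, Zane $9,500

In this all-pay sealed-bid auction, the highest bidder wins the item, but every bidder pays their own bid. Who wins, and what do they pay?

Omar pays $56,600

Rule: the highest bidder wins the item, but every bidder pays their own bid.
Sorting bids: 56,600 (Omar) > 55,700 (Ana) > 43,900 (Jules) > 38,300 (Yara) > 13,300 (Kira) > 13,100 (Vik) > …
Omar wins with the top bid; all bids are sunk regardless.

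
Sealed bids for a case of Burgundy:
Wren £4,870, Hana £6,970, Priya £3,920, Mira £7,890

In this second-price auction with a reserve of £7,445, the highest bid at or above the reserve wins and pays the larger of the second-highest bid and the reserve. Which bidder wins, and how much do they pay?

Mira pays £7,445

Rule: the highest bid at or above the reserve wins and pays the larger of the second-highest bid and the reserve.
Bids in order: 7,890 (Mira) > 6,970 (Hana) > 4,870 (Wren) > 3,920 (Priya)
Mira has the top bid at or above the reserve (£7,890).
max(second-highest £6,970, reserve £7,445) = £7,445.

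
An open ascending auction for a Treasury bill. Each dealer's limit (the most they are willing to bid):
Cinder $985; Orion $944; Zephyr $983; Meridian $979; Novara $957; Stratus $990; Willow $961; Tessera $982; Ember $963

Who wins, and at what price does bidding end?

Ascending (English) auction: the price rises until one bidder remains; the winner pays the price at which the last rival dropped out.
Limits in order: 990 (Stratus) > 985 (Cinder) > 983 (Zephyr) > 982 (Tessera) > 979 (Meridian) > 963 (Ember) > …
Cinder is the last rival to drop out, at $985; Stratus remains and wins at that price.

Stratus wins at $985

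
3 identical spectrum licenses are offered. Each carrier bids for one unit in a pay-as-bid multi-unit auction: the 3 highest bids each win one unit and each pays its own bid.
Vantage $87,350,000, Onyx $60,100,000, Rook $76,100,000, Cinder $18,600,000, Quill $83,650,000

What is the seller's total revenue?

Ordering the bids: 87,350,000 (Vantage), 83,650,000 (Quill), 76,100,000 (Rook), 60,100,000 (Onyx), 18,600,000 (Cinder)
Top 3: Vantage, Quill, Rook.
Total revenue = 87,350,000 + 83,650,000 + 76,100,000 = $247,100,000.

Total revenue: $247,100,000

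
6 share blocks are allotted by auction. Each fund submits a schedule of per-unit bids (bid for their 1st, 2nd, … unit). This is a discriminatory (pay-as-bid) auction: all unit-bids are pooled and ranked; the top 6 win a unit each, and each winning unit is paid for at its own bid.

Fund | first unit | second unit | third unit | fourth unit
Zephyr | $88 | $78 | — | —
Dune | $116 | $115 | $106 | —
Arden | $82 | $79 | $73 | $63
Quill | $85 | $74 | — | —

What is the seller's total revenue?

Pooled unit-bids ranked (top 6): 116 (Dune-1), 115 (Dune-2), 106 (Dune-3), 88 (Zephyr-1), 85 (Quill-1), 82 (Arden-1)
Next rejected bid: $79 (not a price — pay-as-bid).
Each winning unit pays its own bid.
Revenue = 116 + 115 + 106 + 88 + 85 + 82 = $592.

Total revenue: $592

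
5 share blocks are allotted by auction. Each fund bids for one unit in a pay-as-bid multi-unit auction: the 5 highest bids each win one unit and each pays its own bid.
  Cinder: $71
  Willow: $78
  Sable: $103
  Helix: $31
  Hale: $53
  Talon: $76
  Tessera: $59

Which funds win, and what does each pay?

Ordering the bids: 103 (Sable), 78 (Willow), 76 (Talon), 71 (Cinder), 59 (Tessera), 53 (Hale), 31 (Helix)
The 5 highest are Sable, Willow, Talon, Cinder, Tessera.
Each winner pays its own bid: Sable $103, Willow $78, Talon $76, Cinder $71, Tessera $59.

Sable $103, Willow $78, Talon $76, Cinder $71, Tessera $59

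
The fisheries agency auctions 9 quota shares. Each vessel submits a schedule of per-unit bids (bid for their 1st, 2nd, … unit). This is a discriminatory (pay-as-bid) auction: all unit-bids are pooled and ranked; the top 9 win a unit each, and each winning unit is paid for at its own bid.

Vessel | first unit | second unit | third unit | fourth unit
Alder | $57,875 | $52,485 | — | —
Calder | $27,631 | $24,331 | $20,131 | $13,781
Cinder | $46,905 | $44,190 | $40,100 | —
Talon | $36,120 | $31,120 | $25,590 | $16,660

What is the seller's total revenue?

Merging the schedules and taking the best 9: 57,875 (Alder-1), 52,485 (Alder-2), 46,905 (Cinder-1), 44,190 (Cinder-2), 40,100 (Cinder-3), 36,120 (Talon-1), 31,120 (Talon-2), 27,631 (Calder-1), 25,590 (Talon-3)
Next rejected bid: $24,331 (not a price — pay-as-bid).
Each winning unit pays its own bid.
Revenue = 57,875 + 52,485 + 46,905 + 44,190 + 40,100 + 36,120 + 31,120 + 27,631 + 25,590 = $362,016.

Total revenue: $362,016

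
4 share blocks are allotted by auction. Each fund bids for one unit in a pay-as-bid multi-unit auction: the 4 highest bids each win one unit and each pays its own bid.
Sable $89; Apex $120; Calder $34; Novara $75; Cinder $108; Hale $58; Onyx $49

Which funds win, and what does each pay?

Sorting: 120 (Apex), 108 (Cinder), 89 (Sable), 75 (Novara), 58 (Hale), 49 (Onyx), …
The 4 highest are Apex, Cinder, Sable, Novara.
Each winner pays its own bid: Apex $120, Cinder $108, Sable $89, Novara $75.

Apex $120, Cinder $108, Sable $89, Novara $75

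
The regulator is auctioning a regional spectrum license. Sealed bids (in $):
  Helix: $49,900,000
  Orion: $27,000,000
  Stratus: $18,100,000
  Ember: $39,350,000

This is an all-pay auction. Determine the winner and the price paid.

Helix pays $49,900,000

Bids ranked: 49,900,000 (Helix) > 39,350,000 (Ember) > 27,000,000 (Orion) > 18,100,000 (Stratus)
Helix wins with the top bid; all bids are sunk regardless.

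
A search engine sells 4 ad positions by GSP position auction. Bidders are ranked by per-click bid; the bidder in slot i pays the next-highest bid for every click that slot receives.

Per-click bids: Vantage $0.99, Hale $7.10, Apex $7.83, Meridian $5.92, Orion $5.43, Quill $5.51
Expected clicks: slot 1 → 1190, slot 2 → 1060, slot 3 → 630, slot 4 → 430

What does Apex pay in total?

Ranked by bid: $7.83 (Apex) > $7.10 (Hale) > $5.92 (Meridian) > $5.51 (Quill) > $5.43 (Orion) > …
Apex holds slot 1 → pays next bid $7.10 × 1190 clicks = $8449.00.

Apex pays $8449.00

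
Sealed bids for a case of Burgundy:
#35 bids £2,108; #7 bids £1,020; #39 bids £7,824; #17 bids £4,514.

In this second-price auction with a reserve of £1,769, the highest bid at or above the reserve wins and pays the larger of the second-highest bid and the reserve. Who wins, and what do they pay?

#39 pays £4,514

Rule: the highest bid at or above the reserve wins and pays the larger of the second-highest bid and the reserve.
Bids ranked: 7,824 (#39) > 4,514 (#17) > 2,108 (#35) > 1,020 (#7)
#39 has the top bid at or above the reserve (£7,824).
max(second-highest £4,514, reserve £1,769) = £4,514; the reserve does not bind.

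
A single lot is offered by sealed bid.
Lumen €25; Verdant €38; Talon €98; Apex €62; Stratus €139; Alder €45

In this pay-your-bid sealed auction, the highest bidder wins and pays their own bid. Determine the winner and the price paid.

Stratus pays €139

Bids ranked: 139 (Stratus) > 98 (Talon) > 62 (Apex) > 45 (Alder) > 38 (Verdant) > 25 (Lumen)
Stratus is highest → pays own bid, €139.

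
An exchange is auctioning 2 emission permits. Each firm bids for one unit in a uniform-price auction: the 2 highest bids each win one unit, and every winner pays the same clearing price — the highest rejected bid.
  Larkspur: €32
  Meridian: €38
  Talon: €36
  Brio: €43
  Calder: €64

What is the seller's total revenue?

Total revenue: €76

Ordering the bids: 64 (Calder), 43 (Brio), 38 (Meridian), 36 (Talon), …
Winners (2 units): Calder, Brio.
Clearing price = highest rejected bid = €38.
Total revenue = 2 × €38 = €76.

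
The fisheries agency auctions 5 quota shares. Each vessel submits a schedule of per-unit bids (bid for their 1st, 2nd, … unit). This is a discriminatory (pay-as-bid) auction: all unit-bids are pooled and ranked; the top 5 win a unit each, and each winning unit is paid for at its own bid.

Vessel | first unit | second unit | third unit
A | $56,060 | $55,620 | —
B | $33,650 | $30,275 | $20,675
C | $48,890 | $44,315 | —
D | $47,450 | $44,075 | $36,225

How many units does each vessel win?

All unit-bids, highest first — top 5: 56,060 (A-1), 55,620 (A-2), 48,890 (C-1), 47,450 (D-1), 44,315 (C-2)
Next rejected bid: $44,075 (not a price — pay-as-bid).
Allocation: A 2, C 2, D 1.

A 2, C 2, D 1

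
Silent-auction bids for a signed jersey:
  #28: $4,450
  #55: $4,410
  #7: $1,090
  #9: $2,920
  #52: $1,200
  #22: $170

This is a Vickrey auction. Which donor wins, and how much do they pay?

#28 pays $4,410

Vickrey auction: the highest bidder wins and pays the second-highest bid.
Bids in order: 4,450 (#28) > 4,410 (#55) > 2,920 (#9) > 1,200 (#52) > 1,090 (#7) > 170 (#22)
Second-price: #28 pays #55's bid of $4,410.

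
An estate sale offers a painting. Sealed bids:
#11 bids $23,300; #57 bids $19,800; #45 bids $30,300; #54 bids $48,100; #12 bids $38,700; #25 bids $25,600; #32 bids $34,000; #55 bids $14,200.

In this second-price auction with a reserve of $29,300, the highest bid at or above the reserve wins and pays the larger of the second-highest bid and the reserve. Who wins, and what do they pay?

#54 pays $38,700

Bids in order: 48,100 (#54) > 38,700 (#12) > 34,000 (#32) > 30,300 (#45) > 25,600 (#25) > 23,300 (#11) > …
Highest eligible bid: #54 at $48,100.
max(second-highest $38,700, reserve $29,300) = $38,700; the reserve does not bind.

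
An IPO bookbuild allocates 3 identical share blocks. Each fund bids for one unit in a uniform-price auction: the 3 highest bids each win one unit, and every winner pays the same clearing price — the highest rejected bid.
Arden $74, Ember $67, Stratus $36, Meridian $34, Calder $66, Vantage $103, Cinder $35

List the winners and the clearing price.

Sorting: 103 (Vantage), 74 (Arden), 67 (Ember), 66 (Calder), 36 (Stratus), …
The 3 highest are Vantage, Arden, Ember.
Clearing price = highest rejected bid = $66.

Vantage, Arden, Ember; each pays $66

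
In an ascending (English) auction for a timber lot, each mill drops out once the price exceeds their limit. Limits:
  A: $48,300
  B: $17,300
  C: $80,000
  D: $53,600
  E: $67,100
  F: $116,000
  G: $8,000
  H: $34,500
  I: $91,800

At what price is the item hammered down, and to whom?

Limits ranked: 116,000 (F) > 91,800 (I) > 80,000 (C) > 67,100 (E) > 53,600 (D) > 48,300 (A) > …
I is the last rival to drop out, at $91,800; F remains and wins at that price.

F wins at $91,800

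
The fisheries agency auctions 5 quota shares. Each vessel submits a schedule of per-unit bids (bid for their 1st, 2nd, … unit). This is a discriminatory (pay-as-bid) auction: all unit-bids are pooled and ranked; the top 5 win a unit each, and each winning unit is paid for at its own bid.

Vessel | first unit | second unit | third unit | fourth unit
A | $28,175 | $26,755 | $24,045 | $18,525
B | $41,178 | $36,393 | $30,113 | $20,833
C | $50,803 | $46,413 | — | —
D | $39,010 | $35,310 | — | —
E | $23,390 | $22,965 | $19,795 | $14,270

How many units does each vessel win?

B 2, C 2, D 1

All unit-bids, highest first — top 5: 50,803 (C-1), 46,413 (C-2), 41,178 (B-1), 39,010 (D-1), 36,393 (B-2)
Next rejected bid: $35,310 (not a price — pay-as-bid).
Allocation: B 2, C 2, D 1.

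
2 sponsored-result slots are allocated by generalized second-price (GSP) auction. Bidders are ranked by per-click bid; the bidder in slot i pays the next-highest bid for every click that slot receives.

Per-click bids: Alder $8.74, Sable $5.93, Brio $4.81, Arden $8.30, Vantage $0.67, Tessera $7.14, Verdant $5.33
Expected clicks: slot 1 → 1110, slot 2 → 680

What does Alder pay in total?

Ranked by bid: $8.74 (Alder) > $8.30 (Arden) > $7.14 (Tessera) > …
Alder holds slot 1 → pays next bid $8.30 × 1110 clicks = $9213.00.

Alder pays $9213.00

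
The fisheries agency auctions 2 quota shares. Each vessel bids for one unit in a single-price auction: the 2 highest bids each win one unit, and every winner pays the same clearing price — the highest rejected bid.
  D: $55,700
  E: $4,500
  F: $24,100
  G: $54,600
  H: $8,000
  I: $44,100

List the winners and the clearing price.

Ordering the bids: 55,700 (D), 54,600 (G), 44,100 (I), 24,100 (F), …
The 2 highest are D, G.
Clearing price = highest rejected bid = $44,100.

D, G; each pays $44,100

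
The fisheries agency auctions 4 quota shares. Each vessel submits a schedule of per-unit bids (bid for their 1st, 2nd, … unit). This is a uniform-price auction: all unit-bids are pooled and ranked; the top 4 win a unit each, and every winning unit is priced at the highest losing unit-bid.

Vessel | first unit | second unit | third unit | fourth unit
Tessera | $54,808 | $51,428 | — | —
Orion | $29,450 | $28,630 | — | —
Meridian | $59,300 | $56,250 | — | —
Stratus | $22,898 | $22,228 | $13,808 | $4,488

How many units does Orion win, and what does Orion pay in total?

Orion: 0 units, pays $0

Merging the schedules and taking the best 4: 59,300 (Meridian-1), 56,250 (Meridian-2), 54,808 (Tessera-1), 51,428 (Tessera-2)
The (k+1)-th unit-bid is $29,450.
Orion wins 0 unit(s) at $29,450 each.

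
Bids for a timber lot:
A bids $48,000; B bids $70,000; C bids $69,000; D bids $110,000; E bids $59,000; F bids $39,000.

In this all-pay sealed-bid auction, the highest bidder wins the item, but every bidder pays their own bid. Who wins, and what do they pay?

D pays $110,000

Rule: the highest bidder wins the item, but every bidder pays their own bid.
Bids ranked: 110,000 (D) > 70,000 (B) > 69,000 (C) > 59,000 (E) > 48,000 (A) > 39,000 (F)
D is highest and takes the item; every bidder forfeits their bid.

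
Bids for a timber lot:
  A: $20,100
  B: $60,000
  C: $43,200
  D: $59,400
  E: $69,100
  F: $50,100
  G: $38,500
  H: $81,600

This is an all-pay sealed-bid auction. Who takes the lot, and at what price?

Rule: the highest bidder wins the item, but every bidder pays their own bid.
Bids in order: 81,600 (H) > 69,100 (E) > 60,000 (B) > 59,400 (D) > 50,100 (F) > 43,200 (C) > …
H wins with the top bid; all bids are sunk regardless.

H pays $81,600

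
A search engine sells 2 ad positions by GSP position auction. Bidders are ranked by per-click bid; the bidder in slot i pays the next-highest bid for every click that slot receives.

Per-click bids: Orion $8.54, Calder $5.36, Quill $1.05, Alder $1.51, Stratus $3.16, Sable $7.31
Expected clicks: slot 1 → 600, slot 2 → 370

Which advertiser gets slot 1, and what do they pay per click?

Ranked by bid: $8.54 (Orion) > $7.31 (Sable) > $5.36 (Calder) > …
Slot 1 goes to the first-ranked bidder, Orion, who pays the next bid down: $7.31/click.

Orion; $7.31 per click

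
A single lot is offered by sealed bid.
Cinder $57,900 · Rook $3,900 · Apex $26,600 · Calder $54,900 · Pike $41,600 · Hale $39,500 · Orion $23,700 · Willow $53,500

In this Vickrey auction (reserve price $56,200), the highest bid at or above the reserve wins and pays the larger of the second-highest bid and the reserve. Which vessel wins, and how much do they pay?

Cinder pays $56,200

Bids ranked: 57,900 (Cinder) > 54,900 (Calder) > 53,500 (Willow) > 41,600 (Pike) > 39,500 (Hale) > 26,600 (Apex) > …
Cinder has the top bid at or above the reserve ($57,900).
max(second-highest $54,900, reserve $56,200) = $56,200.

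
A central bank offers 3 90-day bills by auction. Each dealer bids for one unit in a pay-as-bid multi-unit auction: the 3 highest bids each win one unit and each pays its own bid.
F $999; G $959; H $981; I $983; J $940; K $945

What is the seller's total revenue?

Sorting: 999 (F), 983 (I), 981 (H), 959 (G), 945 (K), …
Winners (3 units): F, I, H.
Total revenue = 999 + 983 + 981 = $2,963.

Total revenue: $2,963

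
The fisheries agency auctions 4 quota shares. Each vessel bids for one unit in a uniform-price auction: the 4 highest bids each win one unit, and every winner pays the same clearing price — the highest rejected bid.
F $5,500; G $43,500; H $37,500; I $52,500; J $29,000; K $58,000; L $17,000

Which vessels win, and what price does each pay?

Ordering the bids: 58,000 (K), 52,500 (I), 43,500 (G), 37,500 (H), 29,000 (J), 17,000 (L), …
The 4 highest are K, I, G, H.
Highest unsuccessful bid: $29,000 → clearing price.

K, I, G, H; each pays $29,000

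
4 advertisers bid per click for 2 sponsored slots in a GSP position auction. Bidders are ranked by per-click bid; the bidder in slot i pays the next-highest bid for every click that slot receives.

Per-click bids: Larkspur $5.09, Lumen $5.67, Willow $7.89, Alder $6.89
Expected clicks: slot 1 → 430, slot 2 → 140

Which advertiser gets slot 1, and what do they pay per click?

Willow; $6.89 per click

Per-click bids in order: $7.89 (Willow) > $6.89 (Alder) > $5.67 (Lumen) > …
Slot 1 goes to the first-ranked bidder, Willow, who pays the next bid down: $6.89/click.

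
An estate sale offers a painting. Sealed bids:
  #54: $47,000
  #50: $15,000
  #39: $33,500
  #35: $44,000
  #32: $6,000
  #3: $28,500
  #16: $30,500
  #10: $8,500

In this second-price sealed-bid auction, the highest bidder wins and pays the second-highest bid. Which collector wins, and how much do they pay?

#54 pays $44,000

Sorting bids: 47,000 (#54) > 44,000 (#35) > 33,500 (#39) > 30,500 (#16) > 28,500 (#3) > 15,000 (#50) > …
Second-price: #54 pays #35's bid of $44,000.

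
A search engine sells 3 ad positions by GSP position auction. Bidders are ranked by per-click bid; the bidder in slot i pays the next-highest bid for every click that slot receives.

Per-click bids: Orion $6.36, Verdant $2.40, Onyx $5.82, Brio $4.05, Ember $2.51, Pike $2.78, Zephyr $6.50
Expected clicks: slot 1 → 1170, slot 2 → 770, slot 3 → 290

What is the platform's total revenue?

Ranked by bid: $6.50 (Zephyr) > $6.36 (Orion) > $5.82 (Onyx) > $4.05 (Brio) > …
Slot 1: Zephyr pays $6.36 × 1170 = $7441.20
Slot 2: Orion pays $5.82 × 770 = $4481.40
Slot 3: Onyx pays $4.05 × 290 = $1174.50
Total = $13097.10

Total revenue: $13097.10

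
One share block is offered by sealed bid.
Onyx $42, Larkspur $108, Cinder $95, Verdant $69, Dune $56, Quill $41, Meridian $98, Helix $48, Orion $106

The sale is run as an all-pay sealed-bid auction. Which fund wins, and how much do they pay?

Sorting bids: 108 (Larkspur) > 106 (Orion) > 98 (Meridian) > 95 (Cinder) > 69 (Verdant) > 56 (Dune) > …
Larkspur is highest and takes the item; every bidder forfeits their bid.

Larkspur pays $108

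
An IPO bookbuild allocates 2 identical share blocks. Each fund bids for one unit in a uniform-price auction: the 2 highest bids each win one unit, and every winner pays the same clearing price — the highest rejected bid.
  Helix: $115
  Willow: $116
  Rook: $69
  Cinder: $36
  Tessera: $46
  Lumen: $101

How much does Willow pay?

Bids ranked high→low: 116 (Willow), 115 (Helix), 101 (Lumen), 69 (Rook), …
The 2 highest are Willow, Helix.
First losing bid is Lumen's $101, which sets the uniform price.
Willow wins → pays $101.

Willow pays $101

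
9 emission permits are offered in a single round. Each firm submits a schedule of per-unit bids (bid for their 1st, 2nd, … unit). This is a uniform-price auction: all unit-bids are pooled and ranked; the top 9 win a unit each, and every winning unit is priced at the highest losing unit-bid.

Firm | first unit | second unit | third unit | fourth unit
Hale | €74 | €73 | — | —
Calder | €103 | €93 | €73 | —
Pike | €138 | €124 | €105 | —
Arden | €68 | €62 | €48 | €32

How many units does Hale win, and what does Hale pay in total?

Hale: 2 units, pays €124

Merging the schedules and taking the best 9: 138 (Pike-1), 124 (Pike-2), 105 (Pike-3), 103 (Calder-1), 93 (Calder-2), 74 (Hale-1), 73 (Hale-2), 73 (Calder-3), 68 (Arden-1)
First bid not allocated: €62.
Hale wins 2 unit(s) at €62 each.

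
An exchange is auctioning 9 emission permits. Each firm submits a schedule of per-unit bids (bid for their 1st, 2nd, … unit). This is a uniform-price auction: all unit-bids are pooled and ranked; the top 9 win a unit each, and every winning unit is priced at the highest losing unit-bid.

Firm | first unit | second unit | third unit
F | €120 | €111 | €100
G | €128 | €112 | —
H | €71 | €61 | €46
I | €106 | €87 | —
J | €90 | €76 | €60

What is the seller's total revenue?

Total revenue: €639

Merging the schedules and taking the best 9: 128 (G-1), 120 (F-1), 112 (G-2), 111 (F-2), 106 (I-1), 100 (F-3), 90 (J-1), 87 (I-2), 76 (J-2)
First bid not allocated: €71.
Allocation: F 3, G 2, I 2, J 2. Every unit priced at €71.
Revenue = 9 × 71 = €639.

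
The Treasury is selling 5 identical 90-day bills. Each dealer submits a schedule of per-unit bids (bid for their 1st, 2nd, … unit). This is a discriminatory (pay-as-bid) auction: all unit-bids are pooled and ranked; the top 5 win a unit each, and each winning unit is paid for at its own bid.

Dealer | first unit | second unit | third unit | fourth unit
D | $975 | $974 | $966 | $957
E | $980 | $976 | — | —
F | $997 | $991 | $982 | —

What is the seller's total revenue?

Total revenue: $4,926

All unit-bids, highest first — top 5: 997 (F-1), 991 (F-2), 982 (F-3), 980 (E-1), 976 (E-2)
Next rejected bid: $975 (not a price — pay-as-bid).
Each winning unit pays its own bid.
Revenue = 997 + 991 + 982 + 980 + 976 = $4,926.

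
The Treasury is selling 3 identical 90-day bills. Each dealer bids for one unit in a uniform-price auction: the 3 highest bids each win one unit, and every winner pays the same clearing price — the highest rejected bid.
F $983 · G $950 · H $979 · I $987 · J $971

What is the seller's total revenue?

Sorting: 987 (I), 983 (F), 979 (H), 971 (J), 950 (G)
Winners (3 units): I, F, H.
Clearing price = highest rejected bid = $971.
Total revenue = 3 × $971 = $2,913.

Total revenue: $2,913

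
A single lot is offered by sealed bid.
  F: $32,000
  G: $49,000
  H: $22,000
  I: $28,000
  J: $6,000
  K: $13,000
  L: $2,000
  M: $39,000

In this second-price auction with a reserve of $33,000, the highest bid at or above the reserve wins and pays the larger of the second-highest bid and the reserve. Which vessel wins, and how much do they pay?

G pays $39,000

Rule: the highest bid at or above the reserve wins and pays the larger of the second-highest bid and the reserve.
Sorting bids: 49,000 (G) > 39,000 (M) > 32,000 (F) > 28,000 (I) > 22,000 (H) > 13,000 (K) > …
G has the top bid at or above the reserve ($49,000).
Second-highest bid $39,000 exceeds the reserve $33,000 → payment $39,000.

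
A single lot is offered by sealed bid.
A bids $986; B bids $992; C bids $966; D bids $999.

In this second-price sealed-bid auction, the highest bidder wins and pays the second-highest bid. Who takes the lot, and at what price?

D pays $992

Sorting bids: 999 (D) > 992 (B) > 986 (A) > 966 (C)
D wins with the highest bid; price is set by the runner-up at $992.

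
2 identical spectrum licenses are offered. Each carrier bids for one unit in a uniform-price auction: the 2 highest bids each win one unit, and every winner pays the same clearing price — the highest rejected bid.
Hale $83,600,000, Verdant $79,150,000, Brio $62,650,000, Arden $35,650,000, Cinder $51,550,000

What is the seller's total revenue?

Ordering the bids: 83,600,000 (Hale), 79,150,000 (Verdant), 62,650,000 (Brio), 51,550,000 (Cinder), …
Top 2: Hale, Verdant.
Highest unsuccessful bid: $62,650,000 → clearing price.
Total revenue = 2 × $62,650,000 = $125,300,000.

Total revenue: $125,300,000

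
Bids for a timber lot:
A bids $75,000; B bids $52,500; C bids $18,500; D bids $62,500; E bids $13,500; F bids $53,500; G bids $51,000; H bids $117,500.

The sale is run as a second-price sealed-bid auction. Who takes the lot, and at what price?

H pays $75,000

Sorting bids: 117,500 (H) > 75,000 (A) > 62,500 (D) > 53,500 (F) > 52,500 (B) > 51,000 (G) > …
H wins with the highest bid; price is set by the runner-up at $75,000.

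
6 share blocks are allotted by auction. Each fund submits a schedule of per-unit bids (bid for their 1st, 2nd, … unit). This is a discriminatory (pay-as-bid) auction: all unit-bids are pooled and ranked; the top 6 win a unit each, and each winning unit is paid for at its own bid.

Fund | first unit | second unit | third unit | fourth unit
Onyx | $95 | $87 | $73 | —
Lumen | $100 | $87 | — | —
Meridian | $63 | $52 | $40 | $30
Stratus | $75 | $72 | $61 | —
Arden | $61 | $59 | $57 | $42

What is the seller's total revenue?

Pooled unit-bids ranked (top 6): 100 (Lumen-1), 95 (Onyx-1), 87 (Onyx-2), 87 (Lumen-2), 75 (Stratus-1), 73 (Onyx-3)
Next rejected bid: $72 (not a price — pay-as-bid).
Each winning unit pays its own bid.
Revenue = 100 + 95 + 87 + 87 + 75 + 73 = $517.

Total revenue: $517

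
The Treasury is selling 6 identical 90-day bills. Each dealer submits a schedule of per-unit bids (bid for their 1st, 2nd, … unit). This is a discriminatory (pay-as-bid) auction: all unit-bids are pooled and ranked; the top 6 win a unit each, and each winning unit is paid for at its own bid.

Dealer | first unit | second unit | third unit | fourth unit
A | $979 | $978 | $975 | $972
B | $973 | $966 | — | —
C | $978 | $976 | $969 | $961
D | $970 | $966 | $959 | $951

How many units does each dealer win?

A 3, B 1, C 2

Merging the schedules and taking the best 6: 979 (A-1), 978 (A-2), 978 (C-1), 976 (C-2), 975 (A-3), 973 (B-1)
Next rejected bid: $972 (not a price — pay-as-bid).
Allocation: A 3, B 1, C 2.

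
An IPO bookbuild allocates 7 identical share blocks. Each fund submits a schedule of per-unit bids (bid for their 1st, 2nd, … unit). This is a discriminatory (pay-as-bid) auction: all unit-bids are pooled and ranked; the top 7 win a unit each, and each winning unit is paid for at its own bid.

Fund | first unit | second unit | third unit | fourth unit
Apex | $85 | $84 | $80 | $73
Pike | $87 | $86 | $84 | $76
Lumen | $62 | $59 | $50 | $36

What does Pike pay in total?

Pike pays $333

Pooled unit-bids ranked (top 7): 87 (Pike-1), 86 (Pike-2), 85 (Apex-1), 84 (Apex-2), 84 (Pike-3), 80 (Apex-3), 76 (Pike-4)
Next rejected bid: $73 (not a price — pay-as-bid).
Pike's winning unit-bids: 87 + 86 + 84 + 76 = $333.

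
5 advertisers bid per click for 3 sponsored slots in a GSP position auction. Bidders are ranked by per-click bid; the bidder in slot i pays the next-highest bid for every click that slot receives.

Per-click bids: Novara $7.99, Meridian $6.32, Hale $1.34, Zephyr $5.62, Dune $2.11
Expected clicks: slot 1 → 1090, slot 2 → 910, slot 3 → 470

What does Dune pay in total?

Ranked by bid: $7.99 (Novara) > $6.32 (Meridian) > $5.62 (Zephyr) > $2.11 (Dune) > …
Dune ranks below slot 3 → no slot, pays nothing.

Dune pays $0.00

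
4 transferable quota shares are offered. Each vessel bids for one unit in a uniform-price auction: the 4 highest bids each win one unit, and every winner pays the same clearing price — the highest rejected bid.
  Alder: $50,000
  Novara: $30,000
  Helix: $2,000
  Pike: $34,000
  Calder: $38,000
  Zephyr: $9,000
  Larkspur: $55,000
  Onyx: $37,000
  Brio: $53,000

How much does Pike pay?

Pike pays $0

Sorting: 55,000 (Larkspur), 53,000 (Brio), 50,000 (Alder), 38,000 (Calder), 37,000 (Onyx), 34,000 (Pike), …
Top 4: Larkspur, Brio, Alder, Calder.
First losing bid is Onyx's $37,000, which sets the uniform price.
Pike does not win → pays $0.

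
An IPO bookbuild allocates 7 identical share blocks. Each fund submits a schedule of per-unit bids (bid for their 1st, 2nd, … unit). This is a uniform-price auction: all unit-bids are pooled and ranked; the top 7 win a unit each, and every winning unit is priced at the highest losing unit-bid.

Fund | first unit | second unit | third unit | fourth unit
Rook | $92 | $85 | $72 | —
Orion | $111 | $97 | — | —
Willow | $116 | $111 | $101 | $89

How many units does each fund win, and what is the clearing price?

Merging the schedules and taking the best 7: 116 (Willow-1), 111 (Orion-1), 111 (Willow-2), 101 (Willow-3), 97 (Orion-2), 92 (Rook-1), 89 (Willow-4)
The (k+1)-th unit-bid is $85.
Allocation: Orion 2, Rook 1, Willow 4.

Orion 2, Rook 1, Willow 4; clearing price $85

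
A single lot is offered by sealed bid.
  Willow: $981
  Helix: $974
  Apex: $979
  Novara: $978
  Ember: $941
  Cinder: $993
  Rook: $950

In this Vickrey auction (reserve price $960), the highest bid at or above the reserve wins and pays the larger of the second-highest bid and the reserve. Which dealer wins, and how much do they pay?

Cinder pays $981

Rule: the highest bid at or above the reserve wins and pays the larger of the second-highest bid and the reserve.
Bids ranked: 993 (Cinder) > 981 (Willow) > 979 (Apex) > 978 (Novara) > 974 (Helix) > 950 (Rook) > …
Highest eligible bid: Cinder at $993.
Second-highest bid $981 exceeds the reserve $960 → payment $981.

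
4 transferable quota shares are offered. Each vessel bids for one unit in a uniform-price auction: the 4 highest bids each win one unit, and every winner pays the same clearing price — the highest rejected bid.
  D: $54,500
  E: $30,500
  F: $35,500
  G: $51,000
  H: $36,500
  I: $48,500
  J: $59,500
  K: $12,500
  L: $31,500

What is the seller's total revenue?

Sorting: 59,500 (J), 54,500 (D), 51,000 (G), 48,500 (I), 36,500 (H), 35,500 (F), …
The 4 highest are J, D, G, I.
Clearing price = highest rejected bid = $36,500.
Total revenue = 4 × $36,500 = $146,000.

Total revenue: $146,000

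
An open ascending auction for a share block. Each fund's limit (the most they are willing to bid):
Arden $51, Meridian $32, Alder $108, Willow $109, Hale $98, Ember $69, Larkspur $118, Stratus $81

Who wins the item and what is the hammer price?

Larkspur wins at $109

Limits ranked: 118 (Larkspur) > 109 (Willow) > 108 (Alder) > 98 (Hale) > 81 (Stratus) > 69 (Ember) > …
Once the price passes $109, only Larkspur is left; the hammer falls at Willow's limit of $109.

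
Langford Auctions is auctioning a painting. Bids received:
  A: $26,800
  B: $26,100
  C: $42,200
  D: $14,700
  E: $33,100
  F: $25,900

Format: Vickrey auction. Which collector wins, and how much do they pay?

Bids ranked: 42,200 (C) > 33,100 (E) > 26,800 (A) > 26,100 (B) > 25,900 (F) > 14,700 (D)
Second-price: C pays E's bid of $33,100.

C pays $33,100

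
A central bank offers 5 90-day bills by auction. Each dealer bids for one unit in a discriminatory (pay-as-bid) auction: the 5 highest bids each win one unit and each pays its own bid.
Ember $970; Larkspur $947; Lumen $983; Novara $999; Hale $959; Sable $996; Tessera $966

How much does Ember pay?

Ember pays $970

Bids ranked high→low: 999 (Novara), 996 (Sable), 983 (Lumen), 970 (Ember), 966 (Tessera), 959 (Hale), 947 (Larkspur)
Top 5: Novara, Sable, Lumen, Ember, Tessera.
Ember wins → own bid $970.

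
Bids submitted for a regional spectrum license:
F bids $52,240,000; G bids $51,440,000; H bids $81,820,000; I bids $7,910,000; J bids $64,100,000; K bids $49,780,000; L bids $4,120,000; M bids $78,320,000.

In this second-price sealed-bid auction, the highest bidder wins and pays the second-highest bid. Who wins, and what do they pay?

Bids ranked: 81,820,000 (H) > 78,320,000 (M) > 64,100,000 (J) > 52,240,000 (F) > 51,440,000 (G) > 49,780,000 (K) > …
H wins with the highest bid; price is set by the runner-up at $78,320,000.

H pays $78,320,000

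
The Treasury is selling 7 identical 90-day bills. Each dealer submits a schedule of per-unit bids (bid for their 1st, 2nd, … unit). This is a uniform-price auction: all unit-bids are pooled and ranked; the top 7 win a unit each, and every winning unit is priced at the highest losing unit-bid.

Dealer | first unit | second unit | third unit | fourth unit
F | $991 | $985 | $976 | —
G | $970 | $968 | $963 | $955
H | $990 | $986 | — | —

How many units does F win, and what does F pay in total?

Pooled unit-bids ranked (top 7): 991 (F-1), 990 (H-1), 986 (H-2), 985 (F-2), 976 (F-3), 970 (G-1), 968 (G-2)
The (k+1)-th unit-bid is $963.
F wins 3 unit(s) at $963 each.

F: 3 units, pays $2,889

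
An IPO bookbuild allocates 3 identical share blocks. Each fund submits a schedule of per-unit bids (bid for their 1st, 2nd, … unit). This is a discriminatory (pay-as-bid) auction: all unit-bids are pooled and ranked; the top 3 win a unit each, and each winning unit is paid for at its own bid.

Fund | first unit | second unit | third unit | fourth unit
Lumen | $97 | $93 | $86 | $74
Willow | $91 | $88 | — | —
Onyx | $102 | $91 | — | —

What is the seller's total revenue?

Merging the schedules and taking the best 3: 102 (Onyx-1), 97 (Lumen-1), 93 (Lumen-2)
Next rejected bid: $91 (not a price — pay-as-bid).
Each winning unit pays its own bid.
Revenue = 102 + 97 + 93 = $292.

Total revenue: $292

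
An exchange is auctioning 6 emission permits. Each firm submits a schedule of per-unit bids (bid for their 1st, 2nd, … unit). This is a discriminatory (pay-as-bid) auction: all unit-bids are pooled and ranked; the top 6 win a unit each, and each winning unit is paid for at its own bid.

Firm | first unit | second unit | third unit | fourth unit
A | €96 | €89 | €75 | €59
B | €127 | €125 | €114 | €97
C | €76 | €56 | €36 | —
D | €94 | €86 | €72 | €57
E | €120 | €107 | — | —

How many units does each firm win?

All unit-bids, highest first — top 6: 127 (B-1), 125 (B-2), 120 (E-1), 114 (B-3), 107 (E-2), 97 (B-4)
Next rejected bid: €96 (not a price — pay-as-bid).
Allocation: B 4, E 2.

B 4, E 2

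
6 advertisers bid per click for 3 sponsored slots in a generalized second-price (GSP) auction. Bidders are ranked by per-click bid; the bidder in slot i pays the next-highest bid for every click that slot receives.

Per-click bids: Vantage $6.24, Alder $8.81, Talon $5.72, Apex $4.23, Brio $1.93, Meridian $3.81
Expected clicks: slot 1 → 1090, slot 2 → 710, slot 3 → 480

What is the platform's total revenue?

Total revenue: $12893.20

Per-click bids in order: $8.81 (Alder) > $6.24 (Vantage) > $5.72 (Talon) > $4.23 (Apex) > …
Slot 1: Alder pays $6.24 × 1090 = $6801.60
Slot 2: Vantage pays $5.72 × 710 = $4061.20
Slot 3: Talon pays $4.23 × 480 = $2030.40
Total = $12893.20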